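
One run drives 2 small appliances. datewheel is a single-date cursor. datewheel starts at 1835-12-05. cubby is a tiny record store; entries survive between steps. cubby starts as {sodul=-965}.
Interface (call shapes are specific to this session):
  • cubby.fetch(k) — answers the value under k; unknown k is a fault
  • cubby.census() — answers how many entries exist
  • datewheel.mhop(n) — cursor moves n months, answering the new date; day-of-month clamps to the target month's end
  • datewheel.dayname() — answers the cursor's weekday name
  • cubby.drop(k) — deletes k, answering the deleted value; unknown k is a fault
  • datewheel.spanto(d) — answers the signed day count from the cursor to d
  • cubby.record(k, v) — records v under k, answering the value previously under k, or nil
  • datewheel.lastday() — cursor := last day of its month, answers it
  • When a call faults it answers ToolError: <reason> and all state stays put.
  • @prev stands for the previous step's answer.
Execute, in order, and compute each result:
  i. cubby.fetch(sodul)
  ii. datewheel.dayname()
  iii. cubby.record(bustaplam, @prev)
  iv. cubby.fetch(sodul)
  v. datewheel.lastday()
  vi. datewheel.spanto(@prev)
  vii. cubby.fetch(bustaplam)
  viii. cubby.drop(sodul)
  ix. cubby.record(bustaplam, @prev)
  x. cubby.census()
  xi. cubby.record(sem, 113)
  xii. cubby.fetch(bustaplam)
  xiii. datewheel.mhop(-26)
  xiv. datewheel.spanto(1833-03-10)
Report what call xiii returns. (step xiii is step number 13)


Answer: 1833-10-31

Derivation:
! 1. cubby.fetch(k='sodul') ~> -965
! 2. datewheel.dayname() ~> Saturday
! 3. cubby.record(k='bustaplam', v='@prev') ~> nil
! 4. cubby.fetch(k='sodul') ~> -965
! 5. datewheel.lastday() ~> 1835-12-31
! 6. datewheel.spanto(d='@prev') ~> 0
! 7. cubby.fetch(k='bustaplam') ~> Saturday
! 8. cubby.drop(k='sodul') ~> -965
! 9. cubby.record(k='bustaplam', v='@prev') ~> Saturday
! 10. cubby.census() ~> 1
! 11. cubby.record(k='sem', v='113') ~> nil
! 12. cubby.fetch(k='bustaplam') ~> -965
! 13. datewheel.mhop(n='-26') ~> 1833-10-31
! 14. datewheel.spanto(d='1833-03-10') ~> -235


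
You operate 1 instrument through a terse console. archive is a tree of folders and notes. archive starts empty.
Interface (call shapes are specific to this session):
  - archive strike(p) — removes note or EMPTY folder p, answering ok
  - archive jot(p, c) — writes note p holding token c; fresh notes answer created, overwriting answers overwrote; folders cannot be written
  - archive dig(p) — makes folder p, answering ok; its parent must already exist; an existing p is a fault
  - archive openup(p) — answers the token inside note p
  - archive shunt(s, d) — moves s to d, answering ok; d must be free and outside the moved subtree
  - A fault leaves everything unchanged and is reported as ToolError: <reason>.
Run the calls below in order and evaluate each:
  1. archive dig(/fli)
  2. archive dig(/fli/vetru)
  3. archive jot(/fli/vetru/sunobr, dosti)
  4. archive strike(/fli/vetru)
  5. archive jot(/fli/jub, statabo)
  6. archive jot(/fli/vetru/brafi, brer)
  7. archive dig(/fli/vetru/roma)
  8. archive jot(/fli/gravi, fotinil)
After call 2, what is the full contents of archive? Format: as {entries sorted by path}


Answer: {fli/, fli/vetru/}

Derivation:
> archive dig p: /fli
= ok
> archive dig p: /fli/vetru
= ok
> archive jot p: /fli/vetru/sunobr c: dosti
= created
> archive strike p: /fli/vetru
= ToolError: not empty
> archive jot p: /fli/jub c: statabo
= created
> archive jot p: /fli/vetru/brafi c: brer
= created
> archive dig p: /fli/vetru/roma
= ok
> archive jot p: /fli/gravi c: fotinil
= created


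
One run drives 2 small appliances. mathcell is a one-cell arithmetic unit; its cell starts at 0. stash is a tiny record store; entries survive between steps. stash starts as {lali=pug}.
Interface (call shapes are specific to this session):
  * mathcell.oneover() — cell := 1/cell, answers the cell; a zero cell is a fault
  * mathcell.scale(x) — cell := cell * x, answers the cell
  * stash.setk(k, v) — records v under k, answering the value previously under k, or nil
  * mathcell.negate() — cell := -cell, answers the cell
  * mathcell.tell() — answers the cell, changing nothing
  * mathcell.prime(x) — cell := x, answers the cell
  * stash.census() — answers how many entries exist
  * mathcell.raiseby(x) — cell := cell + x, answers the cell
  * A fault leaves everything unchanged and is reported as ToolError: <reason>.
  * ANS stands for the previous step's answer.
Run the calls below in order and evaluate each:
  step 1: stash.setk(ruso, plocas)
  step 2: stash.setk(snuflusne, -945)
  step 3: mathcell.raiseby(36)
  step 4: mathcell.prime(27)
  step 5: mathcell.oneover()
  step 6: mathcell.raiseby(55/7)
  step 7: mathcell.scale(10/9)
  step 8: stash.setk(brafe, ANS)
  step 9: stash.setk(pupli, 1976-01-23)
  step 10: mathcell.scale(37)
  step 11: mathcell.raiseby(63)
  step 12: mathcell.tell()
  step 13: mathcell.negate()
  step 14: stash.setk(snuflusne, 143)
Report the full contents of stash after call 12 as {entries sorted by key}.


Answer: {brafe=14920/1701, lali=pug, pupli=1976-01-23, ruso=plocas, snuflusne=-945}

Derivation:
==> setk(ruso, plocas)
<== nil
==> setk(snuflusne, -945)
<== nil
==> raiseby(36)
<== 36
==> prime(27)
<== 27
==> oneover()
<== 1/27
==> raiseby(55/7)
<== 1492/189
==> scale(10/9)
<== 14920/1701
==> setk(brafe, ANS)
<== nil
==> setk(pupli, 1976-01-23)
<== nil
==> scale(37)
<== 552040/1701
==> raiseby(63)
<== 659203/1701
==> tell()
<== 659203/1701
==> negate()
<== -659203/1701
==> setk(snuflusne, 143)
<== -945


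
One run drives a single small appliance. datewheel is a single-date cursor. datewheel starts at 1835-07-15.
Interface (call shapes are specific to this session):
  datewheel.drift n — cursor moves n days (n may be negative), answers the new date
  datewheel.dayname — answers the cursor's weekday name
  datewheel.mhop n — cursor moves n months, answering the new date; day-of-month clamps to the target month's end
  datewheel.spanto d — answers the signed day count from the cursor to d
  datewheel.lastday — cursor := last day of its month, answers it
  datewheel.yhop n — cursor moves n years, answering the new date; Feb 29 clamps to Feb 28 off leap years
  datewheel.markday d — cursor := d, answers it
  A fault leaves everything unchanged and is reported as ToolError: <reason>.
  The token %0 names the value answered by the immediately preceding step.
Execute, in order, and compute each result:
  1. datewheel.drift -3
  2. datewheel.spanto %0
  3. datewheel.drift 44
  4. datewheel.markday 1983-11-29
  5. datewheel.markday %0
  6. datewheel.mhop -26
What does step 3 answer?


I run datewheel.drift on n: -3: 1835-07-12.
I call datewheel.spanto on d: %0, giving 0.
Then datewheel.drift on n: 44, and get 1835-08-25.
Invoking datewheel.markday on d: 1983-11-29, and see 1983-11-29.
Next I call datewheel.markday on d: %0, giving 1983-11-29.
I try datewheel.mhop on n: -26, yielding 1981-09-29.

Answer: 1835-08-25


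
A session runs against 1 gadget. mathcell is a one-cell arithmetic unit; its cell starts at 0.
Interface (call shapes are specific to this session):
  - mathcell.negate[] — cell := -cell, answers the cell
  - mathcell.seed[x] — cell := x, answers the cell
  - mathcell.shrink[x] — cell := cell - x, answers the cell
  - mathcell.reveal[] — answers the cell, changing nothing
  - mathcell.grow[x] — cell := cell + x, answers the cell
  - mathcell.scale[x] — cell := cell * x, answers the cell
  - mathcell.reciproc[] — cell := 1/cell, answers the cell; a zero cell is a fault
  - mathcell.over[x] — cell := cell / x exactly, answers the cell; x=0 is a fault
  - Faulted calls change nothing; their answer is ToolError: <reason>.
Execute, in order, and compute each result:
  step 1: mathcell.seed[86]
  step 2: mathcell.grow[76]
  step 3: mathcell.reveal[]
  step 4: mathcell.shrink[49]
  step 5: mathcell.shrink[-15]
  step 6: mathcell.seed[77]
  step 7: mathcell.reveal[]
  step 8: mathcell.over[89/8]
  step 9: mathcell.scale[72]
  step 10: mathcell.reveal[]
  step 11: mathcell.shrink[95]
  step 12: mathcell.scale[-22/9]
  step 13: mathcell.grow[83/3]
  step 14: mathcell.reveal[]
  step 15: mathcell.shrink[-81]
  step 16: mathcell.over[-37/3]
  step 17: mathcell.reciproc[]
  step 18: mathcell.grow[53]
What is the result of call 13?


Then mathcell.seed on x→86, and see 86.
Using mathcell.grow on x→76, which returns 162.
Invoking mathcell.reveal(), and see 162.
I use mathcell.shrink on x→49, yielding 113.
I call mathcell.shrink on x→-15, yielding 128.
I run mathcell.seed on x→77, giving 77.
Now I run mathcell.reveal, — result: 77.
I call mathcell.over on x→89/8, — result: 616/89.
I try mathcell.scale on x→72, — result: 44352/89.
I invoke mathcell.reveal, which returns 44352/89.
Then mathcell.shrink on x→95, giving 35897/89.
Next I call mathcell.scale on x→-22/9, and get -789734/801.
Next I call mathcell.grow on x→83/3, and get -767573/801.
Then mathcell.reveal(), yielding -767573/801.
I run mathcell.shrink on x→-81, which returns -702692/801.
Now I run mathcell.over on x→-37/3, yielding 702692/9879.
I try mathcell.reciproc(): 9879/702692.
Invoking mathcell.grow on x→53: 37252555/702692.

Answer: -767573/801


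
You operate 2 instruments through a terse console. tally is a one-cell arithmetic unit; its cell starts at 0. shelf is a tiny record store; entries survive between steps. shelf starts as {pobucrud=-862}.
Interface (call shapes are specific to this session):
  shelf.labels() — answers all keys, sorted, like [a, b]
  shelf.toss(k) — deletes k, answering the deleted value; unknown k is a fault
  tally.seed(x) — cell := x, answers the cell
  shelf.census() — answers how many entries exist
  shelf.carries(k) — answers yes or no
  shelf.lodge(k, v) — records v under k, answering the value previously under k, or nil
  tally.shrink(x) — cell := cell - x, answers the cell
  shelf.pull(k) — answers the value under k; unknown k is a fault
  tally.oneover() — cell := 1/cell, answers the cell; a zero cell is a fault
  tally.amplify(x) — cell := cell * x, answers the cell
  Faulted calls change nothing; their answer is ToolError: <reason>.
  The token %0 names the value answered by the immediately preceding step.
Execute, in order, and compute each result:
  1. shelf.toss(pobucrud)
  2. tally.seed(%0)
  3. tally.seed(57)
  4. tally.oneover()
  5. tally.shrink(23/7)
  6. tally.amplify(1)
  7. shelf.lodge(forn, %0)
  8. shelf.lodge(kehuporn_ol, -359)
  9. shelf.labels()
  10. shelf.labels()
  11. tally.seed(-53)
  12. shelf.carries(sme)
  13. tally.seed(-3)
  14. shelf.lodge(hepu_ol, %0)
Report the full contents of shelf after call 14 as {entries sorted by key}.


Answer: {forn=-1304/399, hepu_ol=-3, kehuporn_ol=-359}

Derivation:
-> toss(k→pobucrud)
<- -862
-> seed(x→%0)
<- -862
-> seed(x→57)
<- 57
-> oneover()
<- 1/57
-> shrink(x→23/7)
<- -1304/399
-> amplify(x→1)
<- -1304/399
-> lodge(k→forn, v→%0)
<- nil
-> lodge(k→kehuporn_ol, v→-359)
<- nil
-> labels()
<- [forn, kehuporn_ol]
-> labels()
<- [forn, kehuporn_ol]
-> seed(x→-53)
<- -53
-> carries(k→sme)
<- no
-> seed(x→-3)
<- -3
-> lodge(k→hepu_ol, v→%0)
<- nil


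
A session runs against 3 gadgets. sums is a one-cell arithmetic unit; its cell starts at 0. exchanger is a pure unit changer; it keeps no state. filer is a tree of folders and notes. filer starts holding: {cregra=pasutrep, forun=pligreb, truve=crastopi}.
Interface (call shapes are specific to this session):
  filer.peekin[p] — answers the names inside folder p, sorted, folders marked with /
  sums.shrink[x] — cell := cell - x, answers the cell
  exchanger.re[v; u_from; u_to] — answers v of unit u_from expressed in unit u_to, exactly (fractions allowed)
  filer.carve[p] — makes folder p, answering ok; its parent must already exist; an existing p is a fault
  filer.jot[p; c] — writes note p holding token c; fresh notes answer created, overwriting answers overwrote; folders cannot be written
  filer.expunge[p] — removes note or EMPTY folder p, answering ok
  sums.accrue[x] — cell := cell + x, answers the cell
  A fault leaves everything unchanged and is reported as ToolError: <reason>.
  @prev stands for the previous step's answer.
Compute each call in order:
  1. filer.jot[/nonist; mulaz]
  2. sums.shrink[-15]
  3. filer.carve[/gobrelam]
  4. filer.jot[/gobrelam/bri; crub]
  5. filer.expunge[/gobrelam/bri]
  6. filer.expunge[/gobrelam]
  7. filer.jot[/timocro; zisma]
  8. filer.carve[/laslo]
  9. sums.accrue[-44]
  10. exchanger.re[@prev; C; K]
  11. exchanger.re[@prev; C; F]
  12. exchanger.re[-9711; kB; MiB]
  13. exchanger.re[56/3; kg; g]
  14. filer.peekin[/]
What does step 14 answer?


I use filer.jot with p='/nonist', c='mulaz', and observe created.
I try sums.shrink with x='-15', — result: 15.
I use filer.carve with p='/gobrelam', giving ok.
I try filer.jot with p='/gobrelam/bri', c='crub', and get created.
I use filer.expunge with p='/gobrelam/bri': ok.
Using filer.expunge with p='/gobrelam', and get ok.
I call filer.jot with p='/timocro', c='zisma', and get created.
Calling filer.carve with p='/laslo', — result: ok.
Invoking sums.accrue with x='-44', giving -29.
Next I call exchanger.re with v='@prev', u_from='C', u_to='K', yielding 4883/20.
Then exchanger.re with v='@prev', u_from='C', u_to='F', — result: 47147/100.
Next I call exchanger.re with v='-9711', u_from='kB', u_to='MiB', and observe -1213875/131072.
I try exchanger.re with v='56/3', u_from='kg', u_to='g', yielding 56000/3.
Calling filer.peekin with p='/', — result: [cregra, forun, laslo/, nonist, timocro, truve].

Answer: [cregra, forun, laslo/, nonist, timocro, truve]


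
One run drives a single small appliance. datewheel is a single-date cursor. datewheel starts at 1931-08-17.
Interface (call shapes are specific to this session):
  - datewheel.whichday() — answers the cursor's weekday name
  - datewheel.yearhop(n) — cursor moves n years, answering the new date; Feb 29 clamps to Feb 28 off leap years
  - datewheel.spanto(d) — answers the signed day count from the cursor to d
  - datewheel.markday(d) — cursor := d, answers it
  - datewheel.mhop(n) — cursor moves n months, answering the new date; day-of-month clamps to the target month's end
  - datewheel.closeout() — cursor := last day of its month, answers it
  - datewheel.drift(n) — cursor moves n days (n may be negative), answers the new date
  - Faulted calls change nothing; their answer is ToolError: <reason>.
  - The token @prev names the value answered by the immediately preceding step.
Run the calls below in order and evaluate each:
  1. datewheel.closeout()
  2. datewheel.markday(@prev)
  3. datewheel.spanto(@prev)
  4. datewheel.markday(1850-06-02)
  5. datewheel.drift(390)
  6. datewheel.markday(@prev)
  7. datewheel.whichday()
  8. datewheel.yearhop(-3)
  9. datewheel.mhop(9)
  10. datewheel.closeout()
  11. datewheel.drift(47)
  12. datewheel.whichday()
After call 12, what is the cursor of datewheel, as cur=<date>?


Answer: cur=1849-05-17

Derivation:
-- 1. datewheel.closeout() ~> 1931-08-31
-- 2. datewheel.markday(d→@prev) ~> 1931-08-31
-- 3. datewheel.spanto(d→@prev) ~> 0
-- 4. datewheel.markday(d→1850-06-02) ~> 1850-06-02
-- 5. datewheel.drift(n→390) ~> 1851-06-27
-- 6. datewheel.markday(d→@prev) ~> 1851-06-27
-- 7. datewheel.whichday() ~> Friday
-- 8. datewheel.yearhop(n→-3) ~> 1848-06-27
-- 9. datewheel.mhop(n→9) ~> 1849-03-27
-- 10. datewheel.closeout() ~> 1849-03-31
-- 11. datewheel.drift(n→47) ~> 1849-05-17
-- 12. datewheel.whichday() ~> Thursday


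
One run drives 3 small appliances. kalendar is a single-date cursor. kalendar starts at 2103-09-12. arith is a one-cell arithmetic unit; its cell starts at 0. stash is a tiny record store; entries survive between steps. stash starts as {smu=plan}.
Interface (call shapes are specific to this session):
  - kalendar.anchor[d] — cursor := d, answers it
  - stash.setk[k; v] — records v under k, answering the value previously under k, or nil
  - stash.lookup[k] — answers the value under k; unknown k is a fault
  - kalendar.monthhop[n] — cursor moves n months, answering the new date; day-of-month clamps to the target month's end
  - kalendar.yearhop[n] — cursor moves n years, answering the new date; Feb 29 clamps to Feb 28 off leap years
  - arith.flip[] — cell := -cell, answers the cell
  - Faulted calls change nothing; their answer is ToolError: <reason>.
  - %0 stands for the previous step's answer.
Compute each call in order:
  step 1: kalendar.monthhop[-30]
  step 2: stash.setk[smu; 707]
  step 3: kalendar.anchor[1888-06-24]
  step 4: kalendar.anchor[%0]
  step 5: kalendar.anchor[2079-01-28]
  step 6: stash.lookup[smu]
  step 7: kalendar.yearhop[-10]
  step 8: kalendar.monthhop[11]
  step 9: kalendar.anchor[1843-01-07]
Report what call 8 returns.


Answer: 2069-12-28

Derivation:
> kalendar.monthhop n='-30'
:: 2101-03-12
> stash.setk k='smu' v='707'
:: plan
> kalendar.anchor d='1888-06-24'
:: 1888-06-24
> kalendar.anchor d='%0'
:: 1888-06-24
> kalendar.anchor d='2079-01-28'
:: 2079-01-28
> stash.lookup k='smu'
:: 707
> kalendar.yearhop n='-10'
:: 2069-01-28
> kalendar.monthhop n='11'
:: 2069-12-28
> kalendar.anchor d='1843-01-07'
:: 1843-01-07


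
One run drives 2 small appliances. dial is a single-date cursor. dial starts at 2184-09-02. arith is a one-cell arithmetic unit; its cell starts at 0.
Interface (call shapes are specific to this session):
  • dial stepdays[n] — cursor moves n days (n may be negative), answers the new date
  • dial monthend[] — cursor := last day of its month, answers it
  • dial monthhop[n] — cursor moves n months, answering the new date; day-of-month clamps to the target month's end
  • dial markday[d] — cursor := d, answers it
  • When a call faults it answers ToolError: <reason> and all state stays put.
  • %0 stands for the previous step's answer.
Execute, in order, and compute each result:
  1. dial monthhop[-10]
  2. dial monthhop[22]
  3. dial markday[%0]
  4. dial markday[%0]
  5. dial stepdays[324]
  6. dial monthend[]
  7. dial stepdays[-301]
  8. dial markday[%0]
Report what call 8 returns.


Answer: 2185-10-03

Derivation:
Step: dial monthhop[n=-10]
Result: 2183-11-02
Step: dial monthhop[n=22]
Result: 2185-09-02
Step: dial markday[d=%0]
Result: 2185-09-02
Step: dial markday[d=%0]
Result: 2185-09-02
Step: dial stepdays[n=324]
Result: 2186-07-23
Step: dial monthend[]
Result: 2186-07-31
Step: dial stepdays[n=-301]
Result: 2185-10-03
Step: dial markday[d=%0]
Result: 2185-10-03


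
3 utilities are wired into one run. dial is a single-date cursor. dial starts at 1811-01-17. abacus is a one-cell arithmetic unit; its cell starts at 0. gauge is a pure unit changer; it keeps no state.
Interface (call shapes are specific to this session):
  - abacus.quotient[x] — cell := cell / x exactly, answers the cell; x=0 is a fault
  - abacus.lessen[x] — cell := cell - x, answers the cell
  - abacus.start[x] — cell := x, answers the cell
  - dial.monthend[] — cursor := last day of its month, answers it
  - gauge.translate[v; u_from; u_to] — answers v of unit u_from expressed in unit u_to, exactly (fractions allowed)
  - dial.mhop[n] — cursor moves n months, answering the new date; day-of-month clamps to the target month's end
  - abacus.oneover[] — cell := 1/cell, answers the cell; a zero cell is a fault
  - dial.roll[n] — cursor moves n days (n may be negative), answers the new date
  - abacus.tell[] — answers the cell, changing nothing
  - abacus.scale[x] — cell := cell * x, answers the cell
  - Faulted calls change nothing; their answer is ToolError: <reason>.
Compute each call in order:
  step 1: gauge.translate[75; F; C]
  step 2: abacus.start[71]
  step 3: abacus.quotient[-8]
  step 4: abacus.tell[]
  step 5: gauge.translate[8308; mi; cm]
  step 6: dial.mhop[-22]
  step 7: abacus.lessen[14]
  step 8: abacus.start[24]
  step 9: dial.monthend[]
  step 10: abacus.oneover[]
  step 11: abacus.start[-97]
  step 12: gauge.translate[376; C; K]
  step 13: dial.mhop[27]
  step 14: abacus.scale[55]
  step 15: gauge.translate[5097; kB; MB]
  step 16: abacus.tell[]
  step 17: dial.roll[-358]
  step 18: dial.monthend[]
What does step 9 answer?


$ translate v→75 u_from→F u_to→C
:: 215/9
$ start x→71
:: 71
$ quotient x→-8
:: -71/8
$ tell
:: -71/8
$ translate v→8308 u_from→mi u_to→cm
:: 6685214976/5
$ mhop n→-22
:: 1809-03-17
$ lessen x→14
:: -183/8
$ start x→24
:: 24
$ monthend
:: 1809-03-31
$ oneover
:: 1/24
$ start x→-97
:: -97
$ translate v→376 u_from→C u_to→K
:: 12983/20
$ mhop n→27
:: 1811-06-30
$ scale x→55
:: -5335
$ translate v→5097 u_from→kB u_to→MB
:: 5097/1000
$ tell
:: -5335
$ roll n→-358
:: 1810-07-07
$ monthend
:: 1810-07-31

Answer: 1809-03-31


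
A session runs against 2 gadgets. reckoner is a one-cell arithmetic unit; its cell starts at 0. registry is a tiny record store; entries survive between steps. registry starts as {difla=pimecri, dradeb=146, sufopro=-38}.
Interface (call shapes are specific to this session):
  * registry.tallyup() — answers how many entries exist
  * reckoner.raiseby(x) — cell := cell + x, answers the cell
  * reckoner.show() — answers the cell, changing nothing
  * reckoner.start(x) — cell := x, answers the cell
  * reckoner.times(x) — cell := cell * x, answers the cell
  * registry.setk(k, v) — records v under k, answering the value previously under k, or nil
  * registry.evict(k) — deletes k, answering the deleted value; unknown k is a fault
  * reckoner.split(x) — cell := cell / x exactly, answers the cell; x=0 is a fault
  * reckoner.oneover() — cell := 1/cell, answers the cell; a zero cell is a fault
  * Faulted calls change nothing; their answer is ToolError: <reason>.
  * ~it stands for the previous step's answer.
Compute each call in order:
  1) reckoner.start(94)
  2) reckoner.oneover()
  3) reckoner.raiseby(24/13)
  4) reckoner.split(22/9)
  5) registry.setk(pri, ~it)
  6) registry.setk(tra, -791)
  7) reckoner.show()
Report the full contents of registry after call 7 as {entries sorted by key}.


Answer: {difla=pimecri, dradeb=146, pri=20421/26884, sufopro=-38, tra=-791}

Derivation:
Step: reckoner.start[94]
Result: 94
Step: reckoner.oneover[]
Result: 1/94
Step: reckoner.raiseby[24/13]
Result: 2269/1222
Step: reckoner.split[22/9]
Result: 20421/26884
Step: registry.setk[pri; ~it]
Result: nil
Step: registry.setk[tra; -791]
Result: nil
Step: reckoner.show[]
Result: 20421/26884


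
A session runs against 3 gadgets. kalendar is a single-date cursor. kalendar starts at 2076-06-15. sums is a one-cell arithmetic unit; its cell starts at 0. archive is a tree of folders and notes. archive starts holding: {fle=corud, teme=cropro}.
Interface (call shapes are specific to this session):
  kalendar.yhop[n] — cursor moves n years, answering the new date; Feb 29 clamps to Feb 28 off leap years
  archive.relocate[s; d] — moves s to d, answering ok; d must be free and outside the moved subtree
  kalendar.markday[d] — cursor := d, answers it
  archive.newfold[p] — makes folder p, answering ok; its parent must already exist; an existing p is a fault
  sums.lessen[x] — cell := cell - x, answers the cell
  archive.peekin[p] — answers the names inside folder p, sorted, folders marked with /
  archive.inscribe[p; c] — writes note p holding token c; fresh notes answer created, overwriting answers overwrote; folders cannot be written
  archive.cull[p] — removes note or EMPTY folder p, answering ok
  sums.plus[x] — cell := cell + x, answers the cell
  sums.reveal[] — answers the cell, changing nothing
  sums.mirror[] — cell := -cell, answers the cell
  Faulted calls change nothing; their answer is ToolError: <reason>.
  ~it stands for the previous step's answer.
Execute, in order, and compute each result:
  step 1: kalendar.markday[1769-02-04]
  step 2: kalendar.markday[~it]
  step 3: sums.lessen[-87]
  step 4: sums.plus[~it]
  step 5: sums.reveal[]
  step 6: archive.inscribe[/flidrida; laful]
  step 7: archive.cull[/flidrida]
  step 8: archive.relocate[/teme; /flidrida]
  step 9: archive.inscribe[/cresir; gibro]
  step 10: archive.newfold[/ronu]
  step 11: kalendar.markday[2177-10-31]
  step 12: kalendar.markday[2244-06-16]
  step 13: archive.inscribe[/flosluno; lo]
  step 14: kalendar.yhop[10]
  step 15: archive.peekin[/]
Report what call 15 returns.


I run markday passing 1769-02-04, giving 1769-02-04.
I run markday passing ~it, yielding 1769-02-04.
Then lessen passing -87: 87.
I invoke plus passing ~it, and get 174.
Next I call reveal(), and see 174.
Calling inscribe passing /flidrida, laful: created.
Invoking cull passing /flidrida, — result: ok.
I call relocate passing /teme, /flidrida, — result: ok.
I call inscribe passing /cresir, gibro, and see created.
Invoking newfold passing /ronu, and observe ok.
I invoke markday passing 2177-10-31, and get 2177-10-31.
I invoke markday passing 2244-06-16, giving 2244-06-16.
Then inscribe passing /flosluno, lo, and see created.
I call yhop passing 10: 2254-06-16.
I try peekin passing /, which returns [cresir, fle, flidrida, flosluno, ronu/].

Answer: [cresir, fle, flidrida, flosluno, ronu/]


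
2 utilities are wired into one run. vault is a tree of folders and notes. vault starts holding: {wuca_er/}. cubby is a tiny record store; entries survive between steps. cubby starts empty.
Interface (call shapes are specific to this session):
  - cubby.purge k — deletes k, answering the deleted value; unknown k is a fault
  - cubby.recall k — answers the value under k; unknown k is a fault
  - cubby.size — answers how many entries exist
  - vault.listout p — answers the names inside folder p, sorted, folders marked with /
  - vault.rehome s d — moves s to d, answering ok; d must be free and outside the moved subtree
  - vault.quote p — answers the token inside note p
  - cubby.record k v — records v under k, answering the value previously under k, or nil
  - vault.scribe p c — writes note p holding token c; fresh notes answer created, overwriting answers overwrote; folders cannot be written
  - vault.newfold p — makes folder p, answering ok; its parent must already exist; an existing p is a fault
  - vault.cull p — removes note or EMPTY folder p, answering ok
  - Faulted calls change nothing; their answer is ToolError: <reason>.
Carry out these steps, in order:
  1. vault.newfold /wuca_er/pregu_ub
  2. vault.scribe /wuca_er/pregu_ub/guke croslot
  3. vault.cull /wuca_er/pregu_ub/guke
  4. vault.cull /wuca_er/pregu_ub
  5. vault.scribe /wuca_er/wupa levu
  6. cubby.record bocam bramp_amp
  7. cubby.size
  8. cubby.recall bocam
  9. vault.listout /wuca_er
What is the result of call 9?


> vault.newfold p='/wuca_er/pregu_ub'
  ok
> vault.scribe p='/wuca_er/pregu_ub/guke' c='croslot'
  created
> vault.cull p='/wuca_er/pregu_ub/guke'
  ok
> vault.cull p='/wuca_er/pregu_ub'
  ok
> vault.scribe p='/wuca_er/wupa' c='levu'
  created
> cubby.record k='bocam' v='bramp_amp'
  nil
> cubby.size
  1
> cubby.recall k='bocam'
  bramp_amp
> vault.listout p='/wuca_er'
  [wupa]

Answer: [wupa]


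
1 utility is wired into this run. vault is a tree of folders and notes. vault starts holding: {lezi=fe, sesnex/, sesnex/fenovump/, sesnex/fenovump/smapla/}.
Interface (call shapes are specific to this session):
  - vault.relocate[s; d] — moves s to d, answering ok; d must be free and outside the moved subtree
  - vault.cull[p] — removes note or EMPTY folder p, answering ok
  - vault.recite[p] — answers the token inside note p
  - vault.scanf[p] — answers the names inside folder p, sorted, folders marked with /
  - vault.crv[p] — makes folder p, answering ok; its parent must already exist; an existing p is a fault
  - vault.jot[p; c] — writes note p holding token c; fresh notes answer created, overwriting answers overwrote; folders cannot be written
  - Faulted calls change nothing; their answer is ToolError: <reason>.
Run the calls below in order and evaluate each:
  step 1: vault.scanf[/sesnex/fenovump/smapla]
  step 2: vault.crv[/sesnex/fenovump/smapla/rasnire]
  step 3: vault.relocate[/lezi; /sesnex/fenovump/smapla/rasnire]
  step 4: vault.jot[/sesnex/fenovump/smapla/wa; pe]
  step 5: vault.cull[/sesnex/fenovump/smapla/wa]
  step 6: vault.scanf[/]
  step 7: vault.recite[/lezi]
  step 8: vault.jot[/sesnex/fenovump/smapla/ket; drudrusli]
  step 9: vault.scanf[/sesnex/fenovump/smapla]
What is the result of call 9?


Next I call vault.scanf on /sesnex/fenovump/smapla, yielding [].
I try vault.crv on /sesnex/fenovump/smapla/rasnire, → ok.
I call vault.relocate on /lezi, /sesnex/fenovump/smapla/rasnire, giving ToolError: exists.
I try vault.jot on /sesnex/fenovump/smapla/wa, pe, → created.
I call vault.cull on /sesnex/fenovump/smapla/wa, and observe ok.
Invoking vault.scanf on /, yielding [lezi, sesnex/].
Calling vault.recite on /lezi: fe.
Calling vault.jot on /sesnex/fenovump/smapla/ket, drudrusli, yielding created.
Now I run vault.scanf on /sesnex/fenovump/smapla, — result: [ket, rasnire/].

Answer: [ket, rasnire/]


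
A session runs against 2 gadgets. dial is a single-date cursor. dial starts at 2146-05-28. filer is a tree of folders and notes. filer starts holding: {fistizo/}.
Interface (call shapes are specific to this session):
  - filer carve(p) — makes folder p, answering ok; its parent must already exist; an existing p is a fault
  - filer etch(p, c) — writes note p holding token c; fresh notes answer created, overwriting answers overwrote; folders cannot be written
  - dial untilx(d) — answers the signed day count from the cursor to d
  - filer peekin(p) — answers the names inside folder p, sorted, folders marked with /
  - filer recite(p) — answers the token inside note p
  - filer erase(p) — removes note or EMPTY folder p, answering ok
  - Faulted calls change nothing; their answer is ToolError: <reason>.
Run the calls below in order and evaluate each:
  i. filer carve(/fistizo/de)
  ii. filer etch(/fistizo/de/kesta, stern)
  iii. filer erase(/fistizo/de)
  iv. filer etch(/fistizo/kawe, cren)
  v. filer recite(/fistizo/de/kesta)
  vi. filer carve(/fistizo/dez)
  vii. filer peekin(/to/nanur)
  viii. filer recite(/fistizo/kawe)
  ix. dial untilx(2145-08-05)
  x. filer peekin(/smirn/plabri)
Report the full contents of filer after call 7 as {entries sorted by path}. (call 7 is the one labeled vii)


Next I call filer carve passing /fistizo/de, giving ok.
I use filer etch passing /fistizo/de/kesta, stern, → created.
I call filer erase passing /fistizo/de: ToolError: not empty.
Invoking filer etch passing /fistizo/kawe, cren, and observe created.
I try filer recite passing /fistizo/de/kesta, yielding stern.
I invoke filer carve passing /fistizo/dez: ok.
I use filer peekin passing /to/nanur, yielding ToolError: not found.
Calling filer recite passing /fistizo/kawe, and get cren.
Using dial untilx passing 2145-08-05, yielding -296.
Next I call filer peekin passing /smirn/plabri, yielding ToolError: not found.

Answer: {fistizo/, fistizo/de/, fistizo/de/kesta=stern, fistizo/dez/, fistizo/kawe=cren}


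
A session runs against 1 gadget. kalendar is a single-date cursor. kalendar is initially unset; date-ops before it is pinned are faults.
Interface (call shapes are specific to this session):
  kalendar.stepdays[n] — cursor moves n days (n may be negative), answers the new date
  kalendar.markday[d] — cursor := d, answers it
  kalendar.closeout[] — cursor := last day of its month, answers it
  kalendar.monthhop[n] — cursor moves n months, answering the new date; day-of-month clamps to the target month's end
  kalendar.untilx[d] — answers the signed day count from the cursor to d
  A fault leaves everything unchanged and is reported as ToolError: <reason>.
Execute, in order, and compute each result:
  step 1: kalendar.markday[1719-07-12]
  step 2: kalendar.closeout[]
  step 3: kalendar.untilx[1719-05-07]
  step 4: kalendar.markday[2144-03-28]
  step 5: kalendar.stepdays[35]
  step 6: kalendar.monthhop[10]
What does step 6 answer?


Answer: 2145-03-02

Derivation:
Do: markday[d: 1719-07-12]
See: 1719-07-12
Do: closeout[]
See: 1719-07-31
Do: untilx[d: 1719-05-07]
See: -85
Do: markday[d: 2144-03-28]
See: 2144-03-28
Do: stepdays[n: 35]
See: 2144-05-02
Do: monthhop[n: 10]
See: 2145-03-02


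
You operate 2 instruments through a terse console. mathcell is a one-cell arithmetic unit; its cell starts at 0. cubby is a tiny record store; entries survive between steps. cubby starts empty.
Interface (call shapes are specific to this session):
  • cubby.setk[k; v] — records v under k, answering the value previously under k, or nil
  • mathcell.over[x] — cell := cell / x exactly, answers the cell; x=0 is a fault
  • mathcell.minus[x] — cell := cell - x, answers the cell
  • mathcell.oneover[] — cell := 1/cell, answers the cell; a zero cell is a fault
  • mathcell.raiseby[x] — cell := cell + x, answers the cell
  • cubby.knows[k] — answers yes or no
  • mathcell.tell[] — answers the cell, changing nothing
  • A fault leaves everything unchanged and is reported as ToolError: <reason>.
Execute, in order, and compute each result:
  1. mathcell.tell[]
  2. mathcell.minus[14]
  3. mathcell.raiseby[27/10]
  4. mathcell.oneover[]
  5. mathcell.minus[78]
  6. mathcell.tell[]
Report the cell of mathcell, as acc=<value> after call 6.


Answer: acc=-8824/113

Derivation:
I call mathcell.tell(), and get 0.
I try mathcell.minus with 14, → -14.
Now I run mathcell.raiseby with 27/10, → -113/10.
I try mathcell.oneover(), giving -10/113.
I use mathcell.minus with 78, yielding -8824/113.
Invoking mathcell.tell(), and see -8824/113.


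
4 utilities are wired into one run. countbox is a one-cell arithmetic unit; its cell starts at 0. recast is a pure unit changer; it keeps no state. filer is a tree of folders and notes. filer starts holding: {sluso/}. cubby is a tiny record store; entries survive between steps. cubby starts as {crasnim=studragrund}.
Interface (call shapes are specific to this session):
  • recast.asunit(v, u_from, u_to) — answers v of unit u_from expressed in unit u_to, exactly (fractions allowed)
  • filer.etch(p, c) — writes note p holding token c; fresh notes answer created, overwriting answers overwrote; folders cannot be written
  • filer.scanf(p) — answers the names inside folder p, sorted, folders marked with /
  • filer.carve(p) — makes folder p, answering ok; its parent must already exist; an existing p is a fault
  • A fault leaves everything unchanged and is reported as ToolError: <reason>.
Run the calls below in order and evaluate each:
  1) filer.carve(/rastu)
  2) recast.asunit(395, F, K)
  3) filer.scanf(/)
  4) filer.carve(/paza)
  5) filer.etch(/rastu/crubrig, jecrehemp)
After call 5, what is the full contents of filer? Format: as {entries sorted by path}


Step: filer.carve[p→/rastu]
Result: ok
Step: recast.asunit[v→395; u_from→F; u_to→K]
Result: 28489/60
Step: filer.scanf[p→/]
Result: [rastu/, sluso/]
Step: filer.carve[p→/paza]
Result: ok
Step: filer.etch[p→/rastu/crubrig; c→jecrehemp]
Result: created

Answer: {paza/, rastu/, rastu/crubrig=jecrehemp, sluso/}


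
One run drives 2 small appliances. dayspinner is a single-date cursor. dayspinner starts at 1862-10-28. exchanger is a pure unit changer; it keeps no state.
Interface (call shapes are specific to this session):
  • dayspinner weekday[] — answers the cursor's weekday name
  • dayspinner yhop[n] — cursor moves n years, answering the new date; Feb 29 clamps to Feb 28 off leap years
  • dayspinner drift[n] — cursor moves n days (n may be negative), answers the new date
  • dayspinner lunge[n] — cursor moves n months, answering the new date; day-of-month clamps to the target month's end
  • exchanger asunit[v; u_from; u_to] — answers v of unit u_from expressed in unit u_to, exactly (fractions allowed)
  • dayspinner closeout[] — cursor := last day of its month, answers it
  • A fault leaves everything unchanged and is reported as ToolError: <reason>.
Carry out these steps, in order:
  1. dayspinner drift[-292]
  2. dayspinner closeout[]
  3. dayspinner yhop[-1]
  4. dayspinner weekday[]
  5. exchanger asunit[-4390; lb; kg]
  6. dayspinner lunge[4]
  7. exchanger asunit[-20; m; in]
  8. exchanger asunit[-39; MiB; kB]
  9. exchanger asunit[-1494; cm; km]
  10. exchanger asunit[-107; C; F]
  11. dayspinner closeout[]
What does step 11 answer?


Act: dayspinner drift[n=-292]
Obs: 1862-01-09
Act: dayspinner closeout[]
Obs: 1862-01-31
Act: dayspinner yhop[n=-1]
Obs: 1861-01-31
Act: dayspinner weekday[]
Obs: Thursday
Act: exchanger asunit[v=-4390; u_from=lb; u_to=kg]
Obs: -19912705043/10000000
Act: dayspinner lunge[n=4]
Obs: 1861-05-31
Act: exchanger asunit[v=-20; u_from=m; u_to=in]
Obs: -100000/127
Act: exchanger asunit[v=-39; u_from=MiB; u_to=kB]
Obs: -5111808/125
Act: exchanger asunit[v=-1494; u_from=cm; u_to=km]
Obs: -747/50000
Act: exchanger asunit[v=-107; u_from=C; u_to=F]
Obs: -803/5
Act: dayspinner closeout[]
Obs: 1861-05-31

Answer: 1861-05-31


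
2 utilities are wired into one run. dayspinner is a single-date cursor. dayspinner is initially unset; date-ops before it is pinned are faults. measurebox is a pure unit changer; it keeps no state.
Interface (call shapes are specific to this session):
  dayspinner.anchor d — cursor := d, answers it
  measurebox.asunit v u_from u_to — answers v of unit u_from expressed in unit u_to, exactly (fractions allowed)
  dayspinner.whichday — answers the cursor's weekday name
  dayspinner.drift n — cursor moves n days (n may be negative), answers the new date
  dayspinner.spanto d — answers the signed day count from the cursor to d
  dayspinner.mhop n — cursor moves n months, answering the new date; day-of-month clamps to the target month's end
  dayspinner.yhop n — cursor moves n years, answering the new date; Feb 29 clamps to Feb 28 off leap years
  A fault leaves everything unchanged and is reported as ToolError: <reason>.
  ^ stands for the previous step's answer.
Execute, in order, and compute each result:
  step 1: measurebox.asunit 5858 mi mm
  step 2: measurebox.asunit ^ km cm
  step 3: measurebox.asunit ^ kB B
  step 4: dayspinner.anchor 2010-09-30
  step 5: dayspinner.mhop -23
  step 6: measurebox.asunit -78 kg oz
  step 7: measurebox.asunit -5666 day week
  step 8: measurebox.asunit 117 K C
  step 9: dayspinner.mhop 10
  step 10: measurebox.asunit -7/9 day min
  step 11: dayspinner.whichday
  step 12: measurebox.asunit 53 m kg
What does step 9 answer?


Answer: 2009-08-30

Derivation:
% 1. measurebox.asunit(v: 5858, u_from: mi, u_to: mm) == 9427537152
% 2. measurebox.asunit(v: ^, u_from: km, u_to: cm) == 942753715200000
% 3. measurebox.asunit(v: ^, u_from: kB, u_to: B) == 942753715200000000
% 4. dayspinner.anchor(d: 2010-09-30) == 2010-09-30
% 5. dayspinner.mhop(n: -23) == 2008-10-30
% 6. measurebox.asunit(v: -78, u_from: kg, u_to: oz) == -124800000000/45359237
% 7. measurebox.asunit(v: -5666, u_from: day, u_to: week) == -5666/7
% 8. measurebox.asunit(v: 117, u_from: K, u_to: C) == -3123/20
% 9. dayspinner.mhop(n: 10) == 2009-08-30
% 10. measurebox.asunit(v: -7/9, u_from: day, u_to: min) == -1120
% 11. dayspinner.whichday() == Sunday
% 12. measurebox.asunit(v: 53, u_from: m, u_to: kg) == ToolError: incompatible units


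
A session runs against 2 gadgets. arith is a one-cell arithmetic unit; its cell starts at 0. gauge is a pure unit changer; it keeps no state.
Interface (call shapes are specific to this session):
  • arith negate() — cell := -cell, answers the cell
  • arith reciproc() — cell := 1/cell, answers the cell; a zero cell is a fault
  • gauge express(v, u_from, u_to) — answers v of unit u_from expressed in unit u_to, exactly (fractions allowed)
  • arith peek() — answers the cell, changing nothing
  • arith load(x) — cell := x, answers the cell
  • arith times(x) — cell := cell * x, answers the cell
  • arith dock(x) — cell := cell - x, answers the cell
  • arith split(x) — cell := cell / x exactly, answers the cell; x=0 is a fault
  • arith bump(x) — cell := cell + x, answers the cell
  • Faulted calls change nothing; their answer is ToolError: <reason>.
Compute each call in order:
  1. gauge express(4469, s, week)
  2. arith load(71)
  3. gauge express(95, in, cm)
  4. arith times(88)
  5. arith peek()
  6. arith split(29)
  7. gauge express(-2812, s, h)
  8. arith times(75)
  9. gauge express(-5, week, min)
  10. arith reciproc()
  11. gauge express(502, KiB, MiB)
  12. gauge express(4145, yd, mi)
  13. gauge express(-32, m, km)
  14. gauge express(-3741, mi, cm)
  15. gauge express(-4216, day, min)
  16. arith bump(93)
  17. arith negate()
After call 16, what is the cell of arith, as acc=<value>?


Do: gauge express[v: 4469; u_from: s; u_to: week]
See: 4469/604800
Do: arith load[x: 71]
See: 71
Do: gauge express[v: 95; u_from: in; u_to: cm]
See: 2413/10
Do: arith times[x: 88]
See: 6248
Do: arith peek[]
See: 6248
Do: arith split[x: 29]
See: 6248/29
Do: gauge express[v: -2812; u_from: s; u_to: h]
See: -703/900
Do: arith times[x: 75]
See: 468600/29
Do: gauge express[v: -5; u_from: week; u_to: min]
See: -50400
Do: arith reciproc[]
See: 29/468600
Do: gauge express[v: 502; u_from: KiB; u_to: MiB]
See: 251/512
Do: gauge express[v: 4145; u_from: yd; u_to: mi]
See: 829/352
Do: gauge express[v: -32; u_from: m; u_to: km]
See: -4/125
Do: gauge express[v: -3741; u_from: mi; u_to: cm]
See: -3010277952/5
Do: gauge express[v: -4216; u_from: day; u_to: min]
See: -6071040
Do: arith bump[x: 93]
See: 43579829/468600
Do: arith negate[]
See: -43579829/468600

Answer: acc=43579829/468600
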